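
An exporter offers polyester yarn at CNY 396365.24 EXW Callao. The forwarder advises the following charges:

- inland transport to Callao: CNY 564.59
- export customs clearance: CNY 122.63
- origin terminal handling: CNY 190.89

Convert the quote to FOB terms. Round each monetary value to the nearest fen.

From EXW to FOB, the seller additionally bears: inland to port, export clearance, origin terminal.
FOB price = 396365.24 + 564.59 + 122.63 + 190.89 = 397243.35

FOB price: CNY 397243.35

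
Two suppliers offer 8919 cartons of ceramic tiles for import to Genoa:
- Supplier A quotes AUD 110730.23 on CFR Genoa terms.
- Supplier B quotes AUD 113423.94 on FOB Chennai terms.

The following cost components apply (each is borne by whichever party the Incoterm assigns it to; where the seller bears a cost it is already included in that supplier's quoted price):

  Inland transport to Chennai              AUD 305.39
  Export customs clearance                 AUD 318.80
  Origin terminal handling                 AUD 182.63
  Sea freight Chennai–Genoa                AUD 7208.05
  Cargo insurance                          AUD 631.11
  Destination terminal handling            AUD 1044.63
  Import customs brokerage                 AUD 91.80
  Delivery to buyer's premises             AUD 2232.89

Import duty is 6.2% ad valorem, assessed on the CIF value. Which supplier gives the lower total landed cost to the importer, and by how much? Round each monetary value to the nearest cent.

Supplier A (CFR):
CIF value = CFR price + insurance = 110730.23 + 631.11 = 111361.34
Import duty = 111361.34 × 6.2% = 6904.40
Buyer bears (A): 631.11 + 1044.63 + 91.80 + 2232.89 = 4000.43
Landed cost (A) = invoice 110730.23 + 4000.43 + duty 6904.40 = 121635.06
Supplier B (FOB):
CIF value = FOB price + freight + insurance = 113423.94 + 7208.05 + 631.11 = 121263.10
Import duty = 121263.10 × 6.2% = 7518.31
Buyer bears (B): 7208.05 + 631.11 + 1044.63 + 91.80 + 2232.89 = 11208.48
Landed cost (B) = invoice 113423.94 + 11208.48 + duty 7518.31 = 132150.73
Difference = |121635.06 − 132150.73| = 10515.67

Supplier A is cheaper by AUD 10515.67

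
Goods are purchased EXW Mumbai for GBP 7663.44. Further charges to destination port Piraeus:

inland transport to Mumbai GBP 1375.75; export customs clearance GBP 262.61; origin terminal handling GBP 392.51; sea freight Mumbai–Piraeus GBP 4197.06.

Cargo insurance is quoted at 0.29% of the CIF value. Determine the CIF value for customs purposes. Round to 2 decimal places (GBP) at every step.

Let C be the CIF value. C = EXW price + pre-shipment costs + freight + 0.29% × C
C − 0.29% × C = 7663.44 + 1375.75 + 262.61 + 392.51 + 4197.06
0.9971 × C = 13891.37
C = 13891.37 / 0.9971 = 13931.77
Insurance premium = 0.29% × 13931.77 = 40.40

CIF value: GBP 13931.77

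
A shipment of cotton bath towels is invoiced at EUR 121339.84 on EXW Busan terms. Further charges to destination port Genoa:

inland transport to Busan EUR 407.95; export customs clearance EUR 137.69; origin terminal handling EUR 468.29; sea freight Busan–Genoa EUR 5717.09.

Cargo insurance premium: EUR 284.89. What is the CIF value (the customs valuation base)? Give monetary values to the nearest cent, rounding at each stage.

CIF value: EUR 128355.75

CIF = EXW price + pre-shipment costs + freight + insurance
CIF = 121339.84 + 407.95 + 137.69 + 468.29 + 5717.09 + 284.89 = 128355.75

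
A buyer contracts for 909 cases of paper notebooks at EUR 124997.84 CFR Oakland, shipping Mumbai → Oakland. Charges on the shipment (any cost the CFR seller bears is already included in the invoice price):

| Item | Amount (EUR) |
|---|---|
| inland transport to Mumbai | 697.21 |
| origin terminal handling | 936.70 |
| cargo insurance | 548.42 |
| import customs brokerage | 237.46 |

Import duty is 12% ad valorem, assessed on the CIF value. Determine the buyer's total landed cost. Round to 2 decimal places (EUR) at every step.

CFR: the seller pays costs through ocean freight to the destination port, but not insurance.
Already in the invoice (seller's account under CFR): inland to port, origin terminal — exclude.
CIF value = CFR price + insurance = 124997.84 + 548.42 = 125546.26
Import duty = 125546.26 × 12% = 15065.55
Buyer bears: insurance 548.42 + brokerage 237.46 + duty 15065.55 = 15851.43
Landed cost = invoice 124997.84 + 15851.43 = 140849.27

Total landed cost: EUR 140849.27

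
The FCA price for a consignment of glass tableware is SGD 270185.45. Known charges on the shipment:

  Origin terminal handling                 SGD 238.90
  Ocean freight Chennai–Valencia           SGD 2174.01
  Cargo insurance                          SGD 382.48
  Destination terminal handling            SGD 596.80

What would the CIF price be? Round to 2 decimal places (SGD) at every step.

Not relevant to the conversion: destination terminal — on the buyer under both terms; not part of either seller's price.
From FCA to CIF, the seller additionally bears: origin terminal, freight, insurance.
CIF price = 270185.45 + 238.90 + 2174.01 + 382.48 = 272980.84

CIF price: SGD 272980.84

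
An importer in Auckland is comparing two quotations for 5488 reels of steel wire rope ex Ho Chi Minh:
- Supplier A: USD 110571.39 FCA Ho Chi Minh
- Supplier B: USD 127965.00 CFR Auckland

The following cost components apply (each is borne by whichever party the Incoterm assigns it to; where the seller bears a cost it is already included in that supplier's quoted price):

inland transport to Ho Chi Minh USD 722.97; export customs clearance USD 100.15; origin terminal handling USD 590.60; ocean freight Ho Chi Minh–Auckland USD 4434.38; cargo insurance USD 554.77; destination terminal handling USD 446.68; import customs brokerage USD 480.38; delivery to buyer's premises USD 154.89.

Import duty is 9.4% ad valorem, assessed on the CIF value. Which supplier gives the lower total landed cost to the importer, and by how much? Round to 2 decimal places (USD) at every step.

Supplier A (FCA):
CIF value = FCA price + origin terminal + freight + insurance = 110571.39 + 590.60 + 4434.38 + 554.77 = 116151.14
Import duty = 116151.14 × 9.4% = 10918.21
Buyer bears (A): 590.60 + 4434.38 + 554.77 + 446.68 + 480.38 + 154.89 = 6661.70
Landed cost (A) = invoice 110571.39 + 6661.70 + duty 10918.21 = 128151.30
Supplier B (CFR):
CIF value = CFR price + insurance = 127965.00 + 554.77 = 128519.77
Import duty = 128519.77 × 9.4% = 12080.86
Buyer bears (B): 554.77 + 446.68 + 480.38 + 154.89 = 1636.72
Landed cost (B) = invoice 127965.00 + 1636.72 + duty 12080.86 = 141682.58
Difference = |128151.30 − 141682.58| = 13531.28

Supplier A is cheaper by USD 13531.28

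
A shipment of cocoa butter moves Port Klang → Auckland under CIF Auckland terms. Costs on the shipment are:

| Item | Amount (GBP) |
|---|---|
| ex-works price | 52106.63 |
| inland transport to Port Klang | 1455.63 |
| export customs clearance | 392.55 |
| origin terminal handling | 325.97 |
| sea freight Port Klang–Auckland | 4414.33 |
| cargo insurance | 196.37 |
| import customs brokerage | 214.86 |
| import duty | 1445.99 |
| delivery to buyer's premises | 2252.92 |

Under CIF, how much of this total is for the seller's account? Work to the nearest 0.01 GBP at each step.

CIF: the seller pays costs through ocean freight and marine insurance to the destination port.
Seller's account: goods 52106.63 + inland to port 1455.63 + export clearance 392.55 + origin terminal 325.97 + freight 4414.33 + insurance 196.37 = 58891.48
Buyer's account: brokerage 214.86 + duty 1445.99 + delivery 2252.92 = 3913.77

Seller's account: GBP 58891.48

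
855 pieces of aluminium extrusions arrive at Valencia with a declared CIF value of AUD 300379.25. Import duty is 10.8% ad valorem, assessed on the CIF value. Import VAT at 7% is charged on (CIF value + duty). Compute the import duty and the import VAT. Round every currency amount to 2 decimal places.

Import duty = 300379.25 × 10.8% = 32440.96
VAT base = CIF + duty = 300379.25 + 32440.96 = 332820.21
Import VAT = 332820.21 × 7% = 23297.41

Import duty: AUD 32440.96; import VAT: AUD 23297.41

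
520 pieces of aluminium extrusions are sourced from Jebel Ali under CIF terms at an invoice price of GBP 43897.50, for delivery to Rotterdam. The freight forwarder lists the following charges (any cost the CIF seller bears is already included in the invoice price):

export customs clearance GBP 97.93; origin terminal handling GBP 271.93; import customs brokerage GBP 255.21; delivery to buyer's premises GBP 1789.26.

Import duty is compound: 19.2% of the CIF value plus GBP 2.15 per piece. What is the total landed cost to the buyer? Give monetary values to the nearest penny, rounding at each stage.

Total landed cost: GBP 55488.29

CIF: the seller pays costs through ocean freight and marine insurance to the destination port.
Already in the invoice (seller's account under CIF): export clearance, origin terminal — exclude.
The CIF price already equals the CIF value: 43897.50
Ad valorem component: 43897.50 × 19.2% = 8428.32
Specific component: 520 × 2.15 = 1118.00
Import duty = 8428.32 + 1118.00 = 9546.32
Buyer bears: brokerage 255.21 + delivery 1789.26 + duty 9546.32 = 11590.79
Landed cost = invoice 43897.50 + 11590.79 = 55488.29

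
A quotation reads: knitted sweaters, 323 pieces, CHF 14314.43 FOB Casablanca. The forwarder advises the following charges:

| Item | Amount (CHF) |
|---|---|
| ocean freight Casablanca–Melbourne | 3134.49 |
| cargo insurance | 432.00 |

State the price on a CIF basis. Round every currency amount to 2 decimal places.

From FOB to CIF, the seller additionally bears: freight, insurance.
CIF price = 14314.43 + 3134.49 + 432.00 = 17880.92

CIF price: CHF 17880.92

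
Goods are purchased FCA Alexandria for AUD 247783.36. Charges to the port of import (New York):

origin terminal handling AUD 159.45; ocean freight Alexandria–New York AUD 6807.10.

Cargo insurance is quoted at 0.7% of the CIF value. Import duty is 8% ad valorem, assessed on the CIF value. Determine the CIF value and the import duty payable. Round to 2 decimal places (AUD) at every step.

CIF value: AUD 256545.73; import duty: AUD 20523.66

Let C be the CIF value. C = FCA price + pre-shipment costs + freight + 0.7% × C
C − 0.7% × C = 247783.36 + 159.45 + 6807.10
0.993 × C = 254749.91
C = 254749.91 / 0.993 = 256545.73
Insurance premium = 0.7% × 256545.73 = 1795.82
Import duty = 256545.73 × 8% = 20523.66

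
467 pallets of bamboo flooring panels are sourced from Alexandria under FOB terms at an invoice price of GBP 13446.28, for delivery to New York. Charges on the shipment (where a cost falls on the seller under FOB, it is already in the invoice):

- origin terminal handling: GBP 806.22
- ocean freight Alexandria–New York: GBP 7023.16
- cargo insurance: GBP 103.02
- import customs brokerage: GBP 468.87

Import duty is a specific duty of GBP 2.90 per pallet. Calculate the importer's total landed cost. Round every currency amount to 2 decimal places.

FOB: the seller bears costs until goods are on board at the origin port; the buyer bears freight, insurance and all costs thereafter.
Already in the invoice (seller's account under FOB): origin terminal — exclude.
CIF value = FOB price + freight + insurance = 13446.28 + 7023.16 + 103.02 = 20572.46
Import duty = 467 × 2.90 = 1354.30
Buyer bears: freight 7023.16 + insurance 103.02 + brokerage 468.87 + duty 1354.30 = 8949.35
Landed cost = invoice 13446.28 + 8949.35 = 22395.63

Total landed cost: GBP 22395.63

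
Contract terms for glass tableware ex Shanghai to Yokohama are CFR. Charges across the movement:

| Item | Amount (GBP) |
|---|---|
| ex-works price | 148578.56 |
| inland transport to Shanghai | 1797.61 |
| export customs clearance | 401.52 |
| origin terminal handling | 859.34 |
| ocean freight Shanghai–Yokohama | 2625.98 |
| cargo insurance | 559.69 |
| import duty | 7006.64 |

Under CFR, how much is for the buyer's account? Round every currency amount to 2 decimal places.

Buyer's account: GBP 7566.33

CFR: the seller pays costs through ocean freight to the destination port, but not insurance.
Seller's account: goods 148578.56 + inland to port 1797.61 + export clearance 401.52 + origin terminal 859.34 + freight 2625.98 = 154263.01
Buyer's account: insurance 559.69 + duty 7006.64 = 7566.33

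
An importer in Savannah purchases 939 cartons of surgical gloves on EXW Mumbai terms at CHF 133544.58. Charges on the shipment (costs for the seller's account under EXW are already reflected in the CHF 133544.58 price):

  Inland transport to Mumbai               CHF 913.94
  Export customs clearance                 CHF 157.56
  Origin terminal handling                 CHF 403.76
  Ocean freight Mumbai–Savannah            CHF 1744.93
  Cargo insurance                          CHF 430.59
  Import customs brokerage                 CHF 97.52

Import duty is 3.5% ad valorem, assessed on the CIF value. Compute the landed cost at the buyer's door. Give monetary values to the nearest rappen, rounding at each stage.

EXW: the seller makes goods available at their premises; the buyer bears all onward costs.
CIF value = EXW price + inland to port + export clearance + origin terminal + freight + insurance = 133544.58 + 913.94 + 157.56 + 403.76 + 1744.93 + 430.59 = 137195.36
Import duty = 137195.36 × 3.5% = 4801.84
Buyer bears: inland to port 913.94 + export clearance 157.56 + origin terminal 403.76 + freight 1744.93 + insurance 430.59 + brokerage 97.52 + duty 4801.84 = 8550.14
Landed cost = invoice 133544.58 + 8550.14 = 142094.72

Total landed cost: CHF 142094.72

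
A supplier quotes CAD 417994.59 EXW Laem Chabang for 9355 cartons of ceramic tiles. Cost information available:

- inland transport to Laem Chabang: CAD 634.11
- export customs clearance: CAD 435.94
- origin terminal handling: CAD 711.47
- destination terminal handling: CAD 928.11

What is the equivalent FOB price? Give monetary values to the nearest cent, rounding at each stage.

FOB price: CAD 419776.11

Not relevant to the conversion: destination terminal — on the buyer under both terms; not part of either seller's price.
From EXW to FOB, the seller additionally bears: inland to port, export clearance, origin terminal.
FOB price = 417994.59 + 634.11 + 435.94 + 711.47 = 419776.11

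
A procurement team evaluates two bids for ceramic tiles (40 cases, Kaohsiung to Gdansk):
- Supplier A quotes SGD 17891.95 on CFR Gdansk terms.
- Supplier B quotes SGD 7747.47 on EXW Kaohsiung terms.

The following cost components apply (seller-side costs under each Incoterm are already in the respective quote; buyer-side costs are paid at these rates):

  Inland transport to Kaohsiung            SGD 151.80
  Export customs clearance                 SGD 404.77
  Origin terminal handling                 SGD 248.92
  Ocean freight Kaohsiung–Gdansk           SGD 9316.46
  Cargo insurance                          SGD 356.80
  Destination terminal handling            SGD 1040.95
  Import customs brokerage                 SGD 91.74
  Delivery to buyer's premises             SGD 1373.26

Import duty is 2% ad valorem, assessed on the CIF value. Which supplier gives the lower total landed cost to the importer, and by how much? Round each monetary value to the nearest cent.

Supplier B is cheaper by SGD 22.99

Supplier A (CFR):
CIF value = CFR price + insurance = 17891.95 + 356.80 = 18248.75
Import duty = 18248.75 × 2% = 364.98
Buyer bears (A): 356.80 + 1040.95 + 91.74 + 1373.26 = 2862.75
Landed cost (A) = invoice 17891.95 + 2862.75 + duty 364.98 = 21119.68
Supplier B (EXW):
CIF value = EXW price + inland to port + export clearance + origin terminal + freight + insurance = 7747.47 + 151.80 + 404.77 + 248.92 + 9316.46 + 356.80 = 18226.22
Import duty = 18226.22 × 2% = 364.52
Buyer bears (B): 151.80 + 404.77 + 248.92 + 9316.46 + 356.80 + 1040.95 + 91.74 + 1373.26 = 12984.70
Landed cost (B) = invoice 7747.47 + 12984.70 + duty 364.52 = 21096.69
Difference = |21119.68 − 21096.69| = 22.99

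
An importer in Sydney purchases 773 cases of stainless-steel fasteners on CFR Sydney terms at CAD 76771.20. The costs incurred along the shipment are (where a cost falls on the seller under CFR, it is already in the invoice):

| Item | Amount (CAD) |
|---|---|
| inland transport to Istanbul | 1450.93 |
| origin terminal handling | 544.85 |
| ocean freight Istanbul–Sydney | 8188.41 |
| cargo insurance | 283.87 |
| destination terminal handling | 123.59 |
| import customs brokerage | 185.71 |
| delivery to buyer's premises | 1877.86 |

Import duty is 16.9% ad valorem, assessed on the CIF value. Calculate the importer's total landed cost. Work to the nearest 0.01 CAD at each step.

CFR: the seller pays costs through ocean freight to the destination port, but not insurance.
Already in the invoice (seller's account under CFR): inland to port, origin terminal, freight — exclude.
CIF value = CFR price + insurance = 76771.20 + 283.87 = 77055.07
Import duty = 77055.07 × 16.9% = 13022.31
Buyer bears: insurance 283.87 + destination terminal 123.59 + brokerage 185.71 + delivery 1877.86 + duty 13022.31 = 15493.34
Landed cost = invoice 76771.20 + 15493.34 = 92264.54

Total landed cost: CAD 92264.54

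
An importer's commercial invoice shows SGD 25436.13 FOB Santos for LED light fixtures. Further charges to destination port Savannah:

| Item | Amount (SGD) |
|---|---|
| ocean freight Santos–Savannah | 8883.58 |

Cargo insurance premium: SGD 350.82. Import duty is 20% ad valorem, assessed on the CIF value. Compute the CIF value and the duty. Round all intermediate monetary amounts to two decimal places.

CIF = FOB price + freight + insurance
CIF = 25436.13 + 8883.58 + 350.82 = 34670.53
Import duty = 34670.53 × 20% = 6934.11

CIF value: SGD 34670.53; import duty: SGD 6934.11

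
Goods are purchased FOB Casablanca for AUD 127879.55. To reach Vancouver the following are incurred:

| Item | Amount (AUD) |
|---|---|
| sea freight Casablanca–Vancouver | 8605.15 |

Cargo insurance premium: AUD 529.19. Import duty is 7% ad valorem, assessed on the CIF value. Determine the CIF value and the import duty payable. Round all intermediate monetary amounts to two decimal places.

CIF = FOB price + freight + insurance
CIF = 127879.55 + 8605.15 + 529.19 = 137013.89
Import duty = 137013.89 × 7% = 9590.97

CIF value: AUD 137013.89; import duty: AUD 9590.97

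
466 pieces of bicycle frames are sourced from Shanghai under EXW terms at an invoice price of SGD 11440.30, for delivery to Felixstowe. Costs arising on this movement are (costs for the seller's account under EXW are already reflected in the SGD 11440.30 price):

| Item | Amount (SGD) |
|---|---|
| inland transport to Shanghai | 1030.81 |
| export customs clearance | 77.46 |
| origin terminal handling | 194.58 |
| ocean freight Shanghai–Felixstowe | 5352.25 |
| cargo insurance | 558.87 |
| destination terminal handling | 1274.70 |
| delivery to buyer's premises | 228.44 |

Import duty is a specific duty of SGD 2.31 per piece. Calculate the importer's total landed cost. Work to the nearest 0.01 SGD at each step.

EXW: the seller makes goods available at their premises; the buyer bears all onward costs.
CIF value = EXW price + inland to port + export clearance + origin terminal + freight + insurance = 11440.30 + 1030.81 + 77.46 + 194.58 + 5352.25 + 558.87 = 18654.27
Import duty = 466 × 2.31 = 1076.46
Buyer bears: inland to port 1030.81 + export clearance 77.46 + origin terminal 194.58 + freight 5352.25 + insurance 558.87 + destination terminal 1274.70 + delivery 228.44 + duty 1076.46 = 9793.57
Landed cost = invoice 11440.30 + 9793.57 = 21233.87

Total landed cost: SGD 21233.87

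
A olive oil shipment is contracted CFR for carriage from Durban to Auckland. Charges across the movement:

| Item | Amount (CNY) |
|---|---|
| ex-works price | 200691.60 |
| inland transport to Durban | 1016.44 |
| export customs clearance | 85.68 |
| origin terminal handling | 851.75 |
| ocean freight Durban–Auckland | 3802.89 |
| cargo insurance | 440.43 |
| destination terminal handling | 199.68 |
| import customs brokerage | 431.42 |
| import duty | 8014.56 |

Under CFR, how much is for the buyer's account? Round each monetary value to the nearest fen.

CFR: the seller pays costs through ocean freight to the destination port, but not insurance.
Seller's account: goods 200691.60 + inland to port 1016.44 + export clearance 85.68 + origin terminal 851.75 + freight 3802.89 = 206448.36
Buyer's account: insurance 440.43 + destination terminal 199.68 + brokerage 431.42 + duty 8014.56 = 9086.09

Buyer's account: CNY 9086.09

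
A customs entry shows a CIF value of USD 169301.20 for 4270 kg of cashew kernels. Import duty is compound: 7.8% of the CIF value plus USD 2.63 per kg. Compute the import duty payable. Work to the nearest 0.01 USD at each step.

Import duty: USD 24435.59

Ad valorem component: 169301.20 × 7.8% = 13205.49
Specific component: 4270 × 2.63 = 11230.10
Import duty = 13205.49 + 11230.10 = 24435.59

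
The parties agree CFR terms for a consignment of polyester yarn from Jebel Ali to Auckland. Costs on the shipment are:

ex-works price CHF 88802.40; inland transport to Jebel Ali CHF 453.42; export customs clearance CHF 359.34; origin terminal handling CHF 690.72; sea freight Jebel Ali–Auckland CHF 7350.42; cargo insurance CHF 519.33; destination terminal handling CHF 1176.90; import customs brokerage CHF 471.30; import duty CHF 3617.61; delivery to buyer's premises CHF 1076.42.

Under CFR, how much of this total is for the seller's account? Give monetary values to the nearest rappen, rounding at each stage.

Seller's account: CHF 97656.30

CFR: the seller pays costs through ocean freight to the destination port, but not insurance.
Seller's account: goods 88802.40 + inland to port 453.42 + export clearance 359.34 + origin terminal 690.72 + freight 7350.42 = 97656.30
Buyer's account: insurance 519.33 + destination terminal 1176.90 + brokerage 471.30 + duty 3617.61 + delivery 1076.42 = 6861.56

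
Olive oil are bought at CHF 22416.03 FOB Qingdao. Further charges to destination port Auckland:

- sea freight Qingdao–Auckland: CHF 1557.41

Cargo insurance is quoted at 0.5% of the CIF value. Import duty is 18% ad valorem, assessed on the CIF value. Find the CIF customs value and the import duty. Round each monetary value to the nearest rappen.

CIF value: CHF 24093.91; import duty: CHF 4336.90

Let C be the CIF value. C = FOB price + freight + 0.5% × C
C − 0.5% × C = 22416.03 + 1557.41
0.995 × C = 23973.44
C = 23973.44 / 0.995 = 24093.91
Insurance premium = 0.5% × 24093.91 = 120.47
Import duty = 24093.91 × 18% = 4336.90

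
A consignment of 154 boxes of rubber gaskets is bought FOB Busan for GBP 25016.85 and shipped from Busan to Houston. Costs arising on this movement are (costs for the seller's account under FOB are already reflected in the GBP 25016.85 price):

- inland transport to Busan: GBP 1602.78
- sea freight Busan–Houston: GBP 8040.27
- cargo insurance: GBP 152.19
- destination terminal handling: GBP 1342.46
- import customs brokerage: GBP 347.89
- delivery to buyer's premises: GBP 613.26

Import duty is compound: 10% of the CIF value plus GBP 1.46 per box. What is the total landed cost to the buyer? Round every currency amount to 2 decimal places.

FOB: the seller bears costs until goods are on board at the origin port; the buyer bears freight, insurance and all costs thereafter.
Already in the invoice (seller's account under FOB): inland to port — exclude.
CIF value = FOB price + freight + insurance = 25016.85 + 8040.27 + 152.19 = 33209.31
Ad valorem component: 33209.31 × 10% = 3320.93
Specific component: 154 × 1.46 = 224.84
Import duty = 3320.93 + 224.84 = 3545.77
Buyer bears: freight 8040.27 + insurance 152.19 + destination terminal 1342.46 + brokerage 347.89 + delivery 613.26 + duty 3545.77 = 14041.84
Landed cost = invoice 25016.85 + 14041.84 = 39058.69

Total landed cost: GBP 39058.69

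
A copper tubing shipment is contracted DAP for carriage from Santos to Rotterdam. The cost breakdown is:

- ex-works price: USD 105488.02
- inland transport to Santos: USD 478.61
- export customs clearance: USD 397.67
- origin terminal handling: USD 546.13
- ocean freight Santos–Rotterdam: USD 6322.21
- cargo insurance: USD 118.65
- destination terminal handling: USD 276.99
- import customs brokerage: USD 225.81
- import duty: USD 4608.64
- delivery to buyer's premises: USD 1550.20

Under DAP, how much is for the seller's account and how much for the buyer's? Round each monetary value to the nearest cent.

DAP: the seller bears all costs to the named destination except import duty and clearance.
Seller's account: goods 105488.02 + inland to port 478.61 + export clearance 397.67 + origin terminal 546.13 + freight 6322.21 + insurance 118.65 + destination terminal 276.99 + delivery 1550.20 = 115178.48
Buyer's account: brokerage 225.81 + duty 4608.64 = 4834.45

Seller: USD 115178.48; buyer: USD 4834.45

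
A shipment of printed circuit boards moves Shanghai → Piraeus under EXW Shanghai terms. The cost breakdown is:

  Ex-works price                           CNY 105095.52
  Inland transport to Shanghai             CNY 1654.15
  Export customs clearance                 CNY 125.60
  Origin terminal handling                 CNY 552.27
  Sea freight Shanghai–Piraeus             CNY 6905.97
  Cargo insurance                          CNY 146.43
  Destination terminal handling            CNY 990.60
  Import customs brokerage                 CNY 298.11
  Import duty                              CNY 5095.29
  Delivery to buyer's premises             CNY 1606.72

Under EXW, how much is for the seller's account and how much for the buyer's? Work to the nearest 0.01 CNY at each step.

Seller: CNY 105095.52; buyer: CNY 17375.14

EXW: the seller makes goods available at their premises; the buyer bears all onward costs.
Seller's account: goods 105095.52 = 105095.52
Buyer's account: inland to port 1654.15 + export clearance 125.60 + origin terminal 552.27 + freight 6905.97 + insurance 146.43 + destination terminal 990.60 + brokerage 298.11 + duty 5095.29 + delivery 1606.72 = 17375.14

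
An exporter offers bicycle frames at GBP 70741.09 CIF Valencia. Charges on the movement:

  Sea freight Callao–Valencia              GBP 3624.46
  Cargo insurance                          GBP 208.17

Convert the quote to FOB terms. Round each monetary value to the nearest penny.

FOB price: GBP 66908.46

From CIF to FOB, the seller no longer bears: freight, insurance.
FOB price = 70741.09 − 3624.46 − 208.17 = 66908.46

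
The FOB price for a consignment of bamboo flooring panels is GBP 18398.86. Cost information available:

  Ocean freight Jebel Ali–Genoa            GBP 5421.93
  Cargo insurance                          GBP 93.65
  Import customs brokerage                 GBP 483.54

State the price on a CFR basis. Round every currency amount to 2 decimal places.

CFR price: GBP 23820.79

Not relevant to the conversion: brokerage, insurance — on the buyer under both terms; not part of either seller's price.
From FOB to CFR, the seller additionally bears: freight.
CFR price = 18398.86 + 5421.93 = 23820.79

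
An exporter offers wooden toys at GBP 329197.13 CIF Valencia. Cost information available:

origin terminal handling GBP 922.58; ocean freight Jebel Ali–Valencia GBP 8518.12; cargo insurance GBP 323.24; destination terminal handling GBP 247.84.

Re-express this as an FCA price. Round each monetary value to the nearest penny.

FCA price: GBP 319433.19

Not relevant to the conversion: destination terminal — on the buyer under both terms; not part of either seller's price.
From CIF to FCA, the seller no longer bears: origin terminal, freight, insurance.
FCA price = 329197.13 − 922.58 − 8518.12 − 323.24 = 319433.19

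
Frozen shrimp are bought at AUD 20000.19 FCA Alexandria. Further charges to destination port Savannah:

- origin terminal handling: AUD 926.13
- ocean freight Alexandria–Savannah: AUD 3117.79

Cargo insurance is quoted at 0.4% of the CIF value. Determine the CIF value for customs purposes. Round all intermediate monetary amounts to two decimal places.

CIF value: AUD 24140.67

Let C be the CIF value. C = FCA price + pre-shipment costs + freight + 0.4% × C
C − 0.4% × C = 20000.19 + 926.13 + 3117.79
0.996 × C = 24044.11
C = 24044.11 / 0.996 = 24140.67
Insurance premium = 0.4% × 24140.67 = 96.56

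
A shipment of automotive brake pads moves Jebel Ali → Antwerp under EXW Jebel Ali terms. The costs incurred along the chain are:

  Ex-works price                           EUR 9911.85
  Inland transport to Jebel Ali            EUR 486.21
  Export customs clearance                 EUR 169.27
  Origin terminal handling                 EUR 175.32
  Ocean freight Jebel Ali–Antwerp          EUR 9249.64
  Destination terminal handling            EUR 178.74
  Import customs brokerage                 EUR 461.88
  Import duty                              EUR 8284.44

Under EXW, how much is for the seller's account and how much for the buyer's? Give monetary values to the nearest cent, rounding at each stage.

Seller: EUR 9911.85; buyer: EUR 19005.50

EXW: the seller makes goods available at their premises; the buyer bears all onward costs.
Seller's account: goods 9911.85 = 9911.85
Buyer's account: inland to port 486.21 + export clearance 169.27 + origin terminal 175.32 + freight 9249.64 + destination terminal 178.74 + brokerage 461.88 + duty 8284.44 = 19005.50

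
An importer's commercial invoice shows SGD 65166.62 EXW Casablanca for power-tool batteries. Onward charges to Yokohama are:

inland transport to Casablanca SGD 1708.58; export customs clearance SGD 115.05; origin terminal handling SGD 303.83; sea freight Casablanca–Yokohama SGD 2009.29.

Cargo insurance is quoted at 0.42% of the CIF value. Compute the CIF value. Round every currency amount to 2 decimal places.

CIF value: SGD 69595.67

Let C be the CIF value. C = EXW price + pre-shipment costs + freight + 0.42% × C
C − 0.42% × C = 65166.62 + 1708.58 + 115.05 + 303.83 + 2009.29
0.9958 × C = 69303.37
C = 69303.37 / 0.9958 = 69595.67
Insurance premium = 0.42% × 69595.67 = 292.30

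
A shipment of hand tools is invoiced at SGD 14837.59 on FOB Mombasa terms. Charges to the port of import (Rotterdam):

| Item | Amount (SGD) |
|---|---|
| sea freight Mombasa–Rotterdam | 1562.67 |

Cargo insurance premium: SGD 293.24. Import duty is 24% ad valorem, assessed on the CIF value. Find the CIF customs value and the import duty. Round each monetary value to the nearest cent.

CIF value: SGD 16693.50; import duty: SGD 4006.44

CIF = FOB price + freight + insurance
CIF = 14837.59 + 1562.67 + 293.24 = 16693.50
Import duty = 16693.50 × 24% = 4006.44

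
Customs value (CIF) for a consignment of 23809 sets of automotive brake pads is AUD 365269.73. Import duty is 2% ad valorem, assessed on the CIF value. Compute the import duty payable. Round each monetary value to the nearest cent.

Import duty = 365269.73 × 2% = 7305.39

Import duty: AUD 7305.39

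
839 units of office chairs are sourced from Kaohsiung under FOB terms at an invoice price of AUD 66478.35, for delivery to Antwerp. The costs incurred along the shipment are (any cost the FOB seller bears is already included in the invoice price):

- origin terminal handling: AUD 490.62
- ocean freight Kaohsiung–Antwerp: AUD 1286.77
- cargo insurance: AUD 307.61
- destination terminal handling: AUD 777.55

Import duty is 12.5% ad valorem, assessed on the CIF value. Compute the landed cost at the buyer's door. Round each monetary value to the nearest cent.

Total landed cost: AUD 77359.37

FOB: the seller bears costs until goods are on board at the origin port; the buyer bears freight, insurance and all costs thereafter.
Already in the invoice (seller's account under FOB): origin terminal — exclude.
CIF value = FOB price + freight + insurance = 66478.35 + 1286.77 + 307.61 = 68072.73
Import duty = 68072.73 × 12.5% = 8509.09
Buyer bears: freight 1286.77 + insurance 307.61 + destination terminal 777.55 + duty 8509.09 = 10881.02
Landed cost = invoice 66478.35 + 10881.02 = 77359.37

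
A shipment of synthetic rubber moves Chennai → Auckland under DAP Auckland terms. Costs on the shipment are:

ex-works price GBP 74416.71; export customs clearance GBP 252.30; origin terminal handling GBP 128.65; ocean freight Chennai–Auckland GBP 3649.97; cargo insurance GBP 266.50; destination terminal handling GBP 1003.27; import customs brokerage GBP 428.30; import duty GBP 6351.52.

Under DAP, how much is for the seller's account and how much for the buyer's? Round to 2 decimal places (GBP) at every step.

Seller: GBP 79717.40; buyer: GBP 6779.82

DAP: the seller bears all costs to the named destination except import duty and clearance.
Seller's account: goods 74416.71 + export clearance 252.30 + origin terminal 128.65 + freight 3649.97 + insurance 266.50 + destination terminal 1003.27 = 79717.40
Buyer's account: brokerage 428.30 + duty 6351.52 = 6779.82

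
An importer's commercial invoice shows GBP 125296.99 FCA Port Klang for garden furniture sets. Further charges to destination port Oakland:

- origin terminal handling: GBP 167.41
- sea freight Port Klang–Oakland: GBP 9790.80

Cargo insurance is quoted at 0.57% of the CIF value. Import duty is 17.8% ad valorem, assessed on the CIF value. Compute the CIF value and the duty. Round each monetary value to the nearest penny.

CIF value: GBP 136030.57; import duty: GBP 24213.44

Let C be the CIF value. C = FCA price + pre-shipment costs + freight + 0.57% × C
C − 0.57% × C = 125296.99 + 167.41 + 9790.80
0.9943 × C = 135255.20
C = 135255.20 / 0.9943 = 136030.57
Insurance premium = 0.57% × 136030.57 = 775.37
Import duty = 136030.57 × 17.8% = 24213.44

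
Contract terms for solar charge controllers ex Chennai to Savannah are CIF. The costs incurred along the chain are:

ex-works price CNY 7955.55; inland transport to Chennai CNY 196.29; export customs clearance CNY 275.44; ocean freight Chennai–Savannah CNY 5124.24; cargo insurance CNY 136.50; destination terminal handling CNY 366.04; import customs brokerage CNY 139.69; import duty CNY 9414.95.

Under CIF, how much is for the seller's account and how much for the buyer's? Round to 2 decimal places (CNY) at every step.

CIF: the seller pays costs through ocean freight and marine insurance to the destination port.
Seller's account: goods 7955.55 + inland to port 196.29 + export clearance 275.44 + freight 5124.24 + insurance 136.50 = 13688.02
Buyer's account: destination terminal 366.04 + brokerage 139.69 + duty 9414.95 = 9920.68

Seller: CNY 13688.02; buyer: CNY 9920.68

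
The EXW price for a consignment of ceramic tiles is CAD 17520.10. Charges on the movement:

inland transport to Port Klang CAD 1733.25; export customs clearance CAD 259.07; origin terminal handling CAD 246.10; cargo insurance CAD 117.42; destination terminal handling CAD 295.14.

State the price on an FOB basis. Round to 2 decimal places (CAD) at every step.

FOB price: CAD 19758.52

Not relevant to the conversion: destination terminal, insurance — on the buyer under both terms; not part of either seller's price.
From EXW to FOB, the seller additionally bears: inland to port, export clearance, origin terminal.
FOB price = 17520.10 + 1733.25 + 259.07 + 246.10 = 19758.52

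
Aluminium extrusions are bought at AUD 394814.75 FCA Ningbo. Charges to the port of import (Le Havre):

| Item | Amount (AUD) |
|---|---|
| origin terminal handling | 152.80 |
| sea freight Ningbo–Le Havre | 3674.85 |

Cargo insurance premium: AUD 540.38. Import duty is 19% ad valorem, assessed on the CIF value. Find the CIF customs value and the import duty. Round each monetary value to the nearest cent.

CIF value: AUD 399182.78; import duty: AUD 75844.73

CIF = FCA price + pre-shipment costs + freight + insurance
CIF = 394814.75 + 152.80 + 3674.85 + 540.38 = 399182.78
Import duty = 399182.78 × 19% = 75844.73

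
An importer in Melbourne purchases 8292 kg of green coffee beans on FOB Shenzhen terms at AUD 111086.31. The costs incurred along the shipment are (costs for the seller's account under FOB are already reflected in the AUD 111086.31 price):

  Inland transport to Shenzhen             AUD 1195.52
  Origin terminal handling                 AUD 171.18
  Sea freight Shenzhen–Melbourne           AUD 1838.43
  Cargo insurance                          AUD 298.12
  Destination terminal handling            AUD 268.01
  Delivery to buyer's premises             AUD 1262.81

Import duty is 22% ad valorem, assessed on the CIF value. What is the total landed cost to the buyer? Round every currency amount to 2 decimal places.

Total landed cost: AUD 139662.71

FOB: the seller bears costs until goods are on board at the origin port; the buyer bears freight, insurance and all costs thereafter.
Already in the invoice (seller's account under FOB): inland to port, origin terminal — exclude.
CIF value = FOB price + freight + insurance = 111086.31 + 1838.43 + 298.12 = 113222.86
Import duty = 113222.86 × 22% = 24909.03
Buyer bears: freight 1838.43 + insurance 298.12 + destination terminal 268.01 + delivery 1262.81 + duty 24909.03 = 28576.40
Landed cost = invoice 111086.31 + 28576.40 = 139662.71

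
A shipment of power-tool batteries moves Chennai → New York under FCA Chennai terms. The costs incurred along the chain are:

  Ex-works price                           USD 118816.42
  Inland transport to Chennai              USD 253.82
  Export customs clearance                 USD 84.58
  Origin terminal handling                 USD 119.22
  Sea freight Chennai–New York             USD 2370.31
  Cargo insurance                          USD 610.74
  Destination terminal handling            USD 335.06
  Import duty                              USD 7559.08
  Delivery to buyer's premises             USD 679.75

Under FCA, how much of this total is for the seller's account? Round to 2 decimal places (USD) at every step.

Seller's account: USD 119154.82

FCA: the seller delivers export-cleared goods to the carrier; the buyer bears costs from that point.
Seller's account: goods 118816.42 + inland to port 253.82 + export clearance 84.58 = 119154.82
Buyer's account: origin terminal 119.22 + freight 2370.31 + insurance 610.74 + destination terminal 335.06 + duty 7559.08 + delivery 679.75 = 11674.16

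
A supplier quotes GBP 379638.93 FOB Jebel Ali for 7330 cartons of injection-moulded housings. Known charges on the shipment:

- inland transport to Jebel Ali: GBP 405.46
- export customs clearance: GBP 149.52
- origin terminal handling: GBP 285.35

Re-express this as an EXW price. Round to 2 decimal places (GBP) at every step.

From FOB to EXW, the seller no longer bears: inland to port, export clearance, origin terminal.
EXW price = 379638.93 − 405.46 − 149.52 − 285.35 = 378798.60

EXW price: GBP 378798.60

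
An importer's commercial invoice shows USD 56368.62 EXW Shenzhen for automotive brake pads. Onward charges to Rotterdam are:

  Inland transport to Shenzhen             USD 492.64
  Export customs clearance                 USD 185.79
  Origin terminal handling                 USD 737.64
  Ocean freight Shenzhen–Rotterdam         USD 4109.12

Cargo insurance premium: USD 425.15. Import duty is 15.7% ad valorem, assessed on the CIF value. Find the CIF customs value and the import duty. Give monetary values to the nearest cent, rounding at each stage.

CIF = EXW price + pre-shipment costs + freight + insurance
CIF = 56368.62 + 492.64 + 185.79 + 737.64 + 4109.12 + 425.15 = 62318.96
Import duty = 62318.96 × 15.7% = 9784.08

CIF value: USD 62318.96; import duty: USD 9784.08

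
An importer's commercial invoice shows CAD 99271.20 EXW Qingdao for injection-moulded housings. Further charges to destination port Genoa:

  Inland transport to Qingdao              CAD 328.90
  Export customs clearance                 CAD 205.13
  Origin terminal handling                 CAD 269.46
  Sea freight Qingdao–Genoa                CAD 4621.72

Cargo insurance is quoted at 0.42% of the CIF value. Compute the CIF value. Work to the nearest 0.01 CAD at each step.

CIF value: CAD 105137.99

Let C be the CIF value. C = EXW price + pre-shipment costs + freight + 0.42% × C
C − 0.42% × C = 99271.20 + 328.90 + 205.13 + 269.46 + 4621.72
0.9958 × C = 104696.41
C = 104696.41 / 0.9958 = 105137.99
Insurance premium = 0.42% × 105137.99 = 441.58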